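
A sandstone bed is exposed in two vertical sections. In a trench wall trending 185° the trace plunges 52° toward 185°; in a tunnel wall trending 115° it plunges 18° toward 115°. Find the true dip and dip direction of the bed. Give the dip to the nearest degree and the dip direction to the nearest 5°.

The two traces are lines in the plane: v₁ = (sin 185°·cos 52°, cos 185°·cos 52°, −sin 52°), v₂ = (sin 115°·cos 18°, cos 115°·cos 18°, −sin 18°).
n = v₁ × v₂ = (-0.127, -0.696, 0.550) (taken with n_z > 0).
tan δ = √(n_x²+n_y²)/n_z = 0.707/0.550, so δ = 52.1°.
Dip direction = azimuth of (n_x, n_y) = atan2(-0.127, -0.696) = 190°.

true dip 52°, dip direction 190°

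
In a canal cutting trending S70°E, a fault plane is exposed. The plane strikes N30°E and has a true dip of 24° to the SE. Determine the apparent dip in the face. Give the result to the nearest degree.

24°

Angle between strike (N30°E) and section (S70°E): β = 80°.
tan(apparent dip) = tan 24° · sin 80° = 0.4385
apparent dip = arctan 0.4385 = 23.68°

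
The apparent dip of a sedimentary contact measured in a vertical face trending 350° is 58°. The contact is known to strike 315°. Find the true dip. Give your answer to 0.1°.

70.3°

The section is 35° from the strike.
tan(true dip) = tan 58° / sin 35° = 2.7901
δ = arctan(2.7901) = 70.28°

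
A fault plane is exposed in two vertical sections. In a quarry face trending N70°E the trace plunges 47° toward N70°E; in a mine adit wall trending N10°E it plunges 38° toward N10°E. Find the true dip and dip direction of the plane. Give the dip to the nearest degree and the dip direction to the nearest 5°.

Each apparent-dip line lies in the plane. As unit vectors (x east, y north, z up), v₁ plunges 47°→N70°E and v₂ plunges 38°→N10°E.
Cross product v₁ × v₂ gives the pole to the plane: n ∝ (0.424, 0.294, 0.465).
tan δ = √(n_x²+n_y²)/n_z = 0.516/0.465, so δ = 48.0°.
Dip direction = atan2(0.424, 0.294) = 55° (azimuth of n's horizontal projection).

true dip 48°, dip direction 055°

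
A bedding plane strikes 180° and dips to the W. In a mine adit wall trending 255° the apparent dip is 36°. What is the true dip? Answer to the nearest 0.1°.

The section is 75° from the strike.
tan(true dip) = tan 36° / sin 75° = 0.7522
true dip = arctan 0.7522 = 36.95°

36.9°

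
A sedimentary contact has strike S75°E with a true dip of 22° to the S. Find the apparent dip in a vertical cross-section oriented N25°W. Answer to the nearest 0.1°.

The strike is S75°E and the section trends N25°W; the acute angle between them is β = 50°.
tan(apparent dip) = tan 22° · sin 50° = 0.3095
α = arctan(0.3095) = 17.20°

17.2°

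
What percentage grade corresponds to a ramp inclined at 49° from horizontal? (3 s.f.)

115%

grade % = 100 × tan 49° = 100 × 1.1504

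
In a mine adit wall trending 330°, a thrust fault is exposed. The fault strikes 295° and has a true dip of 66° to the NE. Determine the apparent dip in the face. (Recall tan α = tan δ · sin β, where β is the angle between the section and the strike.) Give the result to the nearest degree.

52°

The strike is 295° and the section trends 330°; the acute angle between them is β = 35°.
tan α = tan 66° × sin 35° = 2.2460 × 0.5736 = 1.2883
α = arctan(1.2883) = 52.18°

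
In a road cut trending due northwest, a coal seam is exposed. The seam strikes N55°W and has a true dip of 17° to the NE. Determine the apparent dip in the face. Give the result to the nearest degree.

3°

The strike is N55°W and the section trends due northwest; the acute angle between them is β = 10°.
tan α = tan 17° × sin 10° = 0.3057 × 0.1736 = 0.0531
α = arctan(0.0531) = 3.04°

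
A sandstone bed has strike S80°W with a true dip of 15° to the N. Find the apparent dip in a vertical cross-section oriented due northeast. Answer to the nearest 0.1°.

8.7°

The strike is S80°W and the section trends due northeast; the acute angle between them is β = 35°.
tan(apparent dip) = tan 15° · sin 35° = 0.1537
α = arctan(0.1537) = 8.74°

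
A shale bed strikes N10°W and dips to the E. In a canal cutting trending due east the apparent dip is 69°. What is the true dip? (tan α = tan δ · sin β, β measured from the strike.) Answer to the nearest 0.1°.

69.3°

The section is 80° from the strike.
tan δ = tan α / sin β = tan 69° / sin 80° = 2.6051 / 0.9848 = 2.6453
δ = arctan(2.6453) = 69.29°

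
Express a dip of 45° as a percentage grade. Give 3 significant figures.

100%

grade % = 100 × tan 45° = 100 × 1.0000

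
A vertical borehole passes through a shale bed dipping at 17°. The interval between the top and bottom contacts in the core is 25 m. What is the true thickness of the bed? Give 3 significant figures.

23.9 m

True thickness t = h · cos(dip) = 25 × cos 17°
t = 25 × 0.9563 = 23.908 m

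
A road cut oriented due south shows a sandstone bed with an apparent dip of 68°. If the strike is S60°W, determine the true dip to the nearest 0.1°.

β = acute angle between strike S60°W and section due south = 60°.
tan(true dip) = tan 68° / sin 60° = 2.8580
δ = arctan(2.8580) = 70.72°

70.7°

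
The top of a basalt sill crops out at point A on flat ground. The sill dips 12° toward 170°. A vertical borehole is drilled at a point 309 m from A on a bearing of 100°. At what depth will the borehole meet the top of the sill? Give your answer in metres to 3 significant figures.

22.5 m

The hole lies 70° from the dip direction, so the down-dip offset is 309 × cos 70° = 105.68 m.
Depth = down-dip offset × tan(dip) = 105.68 × tan 12° = 105.68 × 0.2126
Depth = 22.46 m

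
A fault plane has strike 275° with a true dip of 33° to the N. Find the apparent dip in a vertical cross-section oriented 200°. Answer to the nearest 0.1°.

The section lies 75° from the strike.
tan α = tan 33° × sin 75° = 0.6494 × 0.9659 = 0.6273
α = arctan(0.6273) = 32.10°

32.1°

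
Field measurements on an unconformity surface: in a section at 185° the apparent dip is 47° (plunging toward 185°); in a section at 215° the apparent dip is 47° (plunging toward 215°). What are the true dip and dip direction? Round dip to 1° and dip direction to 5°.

Represent each trace as a vector plunging at its apparent dip toward its trend (east-north-up frame): v₁ = (-0.059, -0.679, -0.731), v₂ = (-0.391, -0.559, -0.731).
Cross product v₁ × v₂ gives the pole to the plane: n ∝ (-0.088, -0.243, 0.233).
Dip δ = arctan(|n_h|/n_z) = arctan(0.258/0.233) = 48.0°.
Dip direction = azimuth of (n_x, n_y) = atan2(-0.088, -0.243) = 200°.

true dip 48°, dip direction 200°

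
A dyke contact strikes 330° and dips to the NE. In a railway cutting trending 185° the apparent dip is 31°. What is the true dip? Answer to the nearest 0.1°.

β = acute angle between strike 330° and section 185° = 35°.
tan δ = tan α / sin β = tan 31° / sin 35° = 0.6009 / 0.5736 = 1.0476
true dip = arctan 1.0476 = 46.33°

46.3°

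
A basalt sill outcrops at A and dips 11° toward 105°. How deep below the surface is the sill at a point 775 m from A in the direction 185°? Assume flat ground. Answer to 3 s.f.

26.2 m

The hole lies 80° from the dip direction, so the down-dip offset is 775 × cos 80° = 134.58 m.
Depth = down-dip offset × tan(dip) = 134.58 × tan 11° = 134.58 × 0.1944
Depth = 26.16 m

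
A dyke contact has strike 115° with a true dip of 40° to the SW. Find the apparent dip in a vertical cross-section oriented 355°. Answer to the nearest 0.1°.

36.0°

Angle between strike (115°) and section (355°): β = 60°.
tan(apparent dip) = tan 40° · sin 60° = 0.7267
apparent dip = arctan 0.7267 = 36.01°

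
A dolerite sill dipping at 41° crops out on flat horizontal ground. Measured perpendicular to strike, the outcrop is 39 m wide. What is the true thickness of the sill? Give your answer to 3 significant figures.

True thickness t = w · sin(dip) = 39 × sin 41°
t = 39 × 0.6561 = 25.586 m

25.6 m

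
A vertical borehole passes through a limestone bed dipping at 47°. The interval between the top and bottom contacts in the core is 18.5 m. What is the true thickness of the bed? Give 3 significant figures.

12.6 m

True thickness t = h · cos(dip) = 18.5 × cos 47°
t = 18.5 × 0.6820 = 12.617 m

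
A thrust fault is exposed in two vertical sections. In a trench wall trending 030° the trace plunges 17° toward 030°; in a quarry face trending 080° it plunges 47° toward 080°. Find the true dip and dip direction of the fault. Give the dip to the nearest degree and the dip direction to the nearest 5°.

true dip 50°, dip direction 105°

The two traces are lines in the plane: v₁ = (sin 30°·cos 17°, cos 30°·cos 17°, −sin 17°), v₂ = (sin 80°·cos 47°, cos 80°·cos 47°, −sin 47°).
Cross product v₁ × v₂ gives the pole to the plane: n ∝ (0.571, -0.153, 0.500).
tan δ = √(n_x²+n_y²)/n_z = 0.591/0.500, so δ = 49.8°.
Dip direction = azimuth of (n_x, n_y) = atan2(0.571, -0.153) = 105°.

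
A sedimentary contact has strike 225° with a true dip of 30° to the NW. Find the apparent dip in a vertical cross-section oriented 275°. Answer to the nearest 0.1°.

The strike is 225° and the section trends 275°; the acute angle between them is β = 50°.
tan α = tan 30° × sin 50° = 0.5774 × 0.7660 = 0.4423
apparent dip = arctan 0.4423 = 23.86°

23.9°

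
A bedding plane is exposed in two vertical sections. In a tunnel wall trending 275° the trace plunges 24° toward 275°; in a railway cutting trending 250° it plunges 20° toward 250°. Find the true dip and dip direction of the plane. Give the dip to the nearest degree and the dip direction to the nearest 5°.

true dip 24°, dip direction 285°

Represent each trace as a vector plunging at its apparent dip toward its trend (east-north-up frame): v₁ = (-0.910, 0.080, -0.407), v₂ = (-0.883, -0.321, -0.342).
The plane normal is n = v₁ × v₂ ∝ (-0.158, 0.048, 0.363).
tan δ = √(n_x²+n_y²)/n_z = 0.165/0.363, so δ = 24.5°.
Dip direction = azimuth of (n_x, n_y) = atan2(-0.158, 0.048) = 287°.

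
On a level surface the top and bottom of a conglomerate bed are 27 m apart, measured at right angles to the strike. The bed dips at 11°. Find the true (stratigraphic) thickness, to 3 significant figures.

5.15 m

True thickness t = w · sin(dip) = 27 × sin 11°
t = 27 × 0.1908 = 5.152 m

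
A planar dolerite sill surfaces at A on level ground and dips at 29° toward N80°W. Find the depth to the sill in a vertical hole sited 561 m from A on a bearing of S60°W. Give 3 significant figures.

238 m

The hole lies 40° from the dip direction, so the down-dip offset is 561 × cos 40° = 429.75 m.
Depth = down-dip offset × tan(dip) = 429.75 × tan 29° = 429.75 × 0.5543
Depth = 238.21 m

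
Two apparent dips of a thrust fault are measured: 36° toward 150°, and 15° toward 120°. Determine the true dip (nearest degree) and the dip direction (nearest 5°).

The two traces are lines in the plane: v₁ = (sin 150°·cos 36°, cos 150°·cos 36°, −sin 36°), v₂ = (sin 120°·cos 15°, cos 120°·cos 15°, −sin 15°).
n = v₁ × v₂ = (-0.103, -0.387, 0.391) (taken with n_z > 0).
tan δ = √(n_x²+n_y²)/n_z = 0.400/0.391, so δ = 45.7°.
Dip direction = azimuth of (n_x, n_y) = atan2(-0.103, -0.387) = 195°.

true dip 46°, dip direction 195°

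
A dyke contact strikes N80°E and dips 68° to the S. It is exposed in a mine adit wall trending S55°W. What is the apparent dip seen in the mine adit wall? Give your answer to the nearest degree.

46°

The section lies 25° from the strike.
tan α = tan 68° × sin 25° = 2.4751 × 0.4226 = 1.0460
α = arctan(1.0460) = 46.29°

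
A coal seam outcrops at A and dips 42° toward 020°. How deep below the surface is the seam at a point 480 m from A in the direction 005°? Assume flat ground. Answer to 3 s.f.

417 m

The hole lies 15° from the dip direction, so the down-dip offset is 480 × cos 15° = 463.64 m.
Depth = down-dip offset × tan(dip) = 463.64 × tan 42° = 463.64 × 0.9004
Depth = 417.47 m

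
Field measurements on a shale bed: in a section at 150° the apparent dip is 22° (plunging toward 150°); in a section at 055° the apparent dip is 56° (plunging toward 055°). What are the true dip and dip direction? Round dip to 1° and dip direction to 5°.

true dip 58°, dip direction 075°

Each apparent-dip line lies in the plane. As unit vectors (x east, y north, z up), v₁ plunges 22°→150° and v₂ plunges 56°→055°.
The plane normal is n = v₁ × v₂ ∝ (0.786, 0.213, 0.517).
True dip = arccos(n_z / |n|) = arccos(0.5357) = 57.6°.
The horizontal component of n points toward azimuth atan2(n_x, n_y) = 75°, the dip direction.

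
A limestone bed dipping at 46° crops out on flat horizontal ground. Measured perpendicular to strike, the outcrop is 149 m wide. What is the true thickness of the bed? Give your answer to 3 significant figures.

107 m

True thickness t = w · sin(dip) = 149 × sin 46°
t = 149 × 0.7193 = 107.182 m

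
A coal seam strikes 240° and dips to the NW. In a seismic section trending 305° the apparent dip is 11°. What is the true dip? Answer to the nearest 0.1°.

12.1°

β = acute angle between strike 240° and section 305° = 65°.
tan δ = tan α / sin β = tan 11° / sin 65° = 0.1944 / 0.9063 = 0.2145
true dip = arctan 0.2145 = 12.11°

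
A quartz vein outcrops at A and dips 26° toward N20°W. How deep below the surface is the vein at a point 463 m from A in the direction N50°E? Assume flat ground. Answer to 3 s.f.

77.2 m

The hole lies 70° from the dip direction, so the down-dip offset is 463 × cos 70° = 158.36 m.
Depth = down-dip offset × tan(dip) = 158.36 × tan 26° = 158.36 × 0.4877
Depth = 77.24 m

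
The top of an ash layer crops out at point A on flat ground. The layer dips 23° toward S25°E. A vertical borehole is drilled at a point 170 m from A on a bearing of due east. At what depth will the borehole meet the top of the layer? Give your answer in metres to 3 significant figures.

30.5 m

The hole lies 65° from the dip direction, so the down-dip offset is 170 × cos 65° = 71.85 m.
Depth = down-dip offset × tan(dip) = 71.85 × tan 23° = 71.85 × 0.4245
Depth = 30.50 m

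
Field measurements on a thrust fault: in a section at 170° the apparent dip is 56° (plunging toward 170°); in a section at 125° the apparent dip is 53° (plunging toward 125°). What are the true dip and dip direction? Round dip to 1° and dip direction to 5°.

The two traces are lines in the plane: v₁ = (sin 170°·cos 56°, cos 170°·cos 56°, −sin 56°), v₂ = (sin 125°·cos 53°, cos 125°·cos 53°, −sin 53°).
The plane normal is n = v₁ × v₂ ∝ (0.154, -0.331, 0.238).
tan δ = √(n_x²+n_y²)/n_z = 0.365/0.238, so δ = 56.9°.
The horizontal component of n points toward azimuth atan2(n_x, n_y) = 155°, the dip direction.

true dip 57°, dip direction 155°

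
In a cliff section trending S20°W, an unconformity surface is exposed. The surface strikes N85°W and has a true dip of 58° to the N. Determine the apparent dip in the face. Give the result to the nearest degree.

57°

The strike is N85°W and the section trends S20°W; the acute angle between them is β = 75°.
tan(apparent dip) = tan 58° · sin 75° = 1.5458
apparent dip = arctan 1.5458 = 57.10°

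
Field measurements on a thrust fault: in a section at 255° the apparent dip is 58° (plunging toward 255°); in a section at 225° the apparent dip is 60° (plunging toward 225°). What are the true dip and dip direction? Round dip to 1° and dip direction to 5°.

Represent each trace as a vector plunging at its apparent dip toward its trend (east-north-up frame): v₁ = (-0.512, -0.137, -0.848), v₂ = (-0.354, -0.354, -0.866).
The plane normal is n = v₁ × v₂ ∝ (-0.181, -0.143, 0.132).
Dip δ = arctan(|n_h|/n_z) = arctan(0.231/0.132) = 60.2°.
The horizontal component of n points toward azimuth atan2(n_x, n_y) = 232°, the dip direction.

true dip 60°, dip direction 230°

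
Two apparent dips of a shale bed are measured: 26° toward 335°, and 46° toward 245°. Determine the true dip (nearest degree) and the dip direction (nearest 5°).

true dip 49°, dip direction 270°

The two traces are lines in the plane: v₁ = (sin 335°·cos 26°, cos 335°·cos 26°, −sin 26°), v₂ = (sin 245°·cos 46°, cos 245°·cos 46°, −sin 46°).
The plane normal is n = v₁ × v₂ ∝ (-0.715, 0.003, 0.624).
Dip δ = arctan(|n_h|/n_z) = arctan(0.715/0.624) = 48.9°.
The horizontal component of n points toward azimuth atan2(n_x, n_y) = 270°, the dip direction.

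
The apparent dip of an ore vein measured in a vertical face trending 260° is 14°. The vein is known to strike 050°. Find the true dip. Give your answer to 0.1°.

β = acute angle between strike 050° and section 260° = 30°.
tan(true dip) = tan 14° / sin 30° = 0.4987
true dip = arctan 0.4987 = 26.50°

26.5°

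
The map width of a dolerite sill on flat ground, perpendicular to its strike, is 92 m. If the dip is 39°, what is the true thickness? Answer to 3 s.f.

True thickness t = w · sin(dip) = 92 × sin 39°
t = 92 × 0.6293 = 57.897 m

57.9 m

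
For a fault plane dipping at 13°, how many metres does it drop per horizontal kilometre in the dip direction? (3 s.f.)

231 m

drop per km = 1000 × tan 13° = 1000 × 0.2309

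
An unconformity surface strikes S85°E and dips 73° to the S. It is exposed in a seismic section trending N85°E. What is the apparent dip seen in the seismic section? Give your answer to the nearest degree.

30°

Angle between strike (S85°E) and section (N85°E): β = 10°.
tan(apparent dip) = tan 73° · sin 10° = 0.5680
α = arctan(0.5680) = 29.60°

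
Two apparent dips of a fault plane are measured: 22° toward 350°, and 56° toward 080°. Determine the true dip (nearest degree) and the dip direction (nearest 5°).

true dip 57°, dip direction 065°

Represent each trace as a vector plunging at its apparent dip toward its trend (east-north-up frame): v₁ = (-0.161, 0.913, -0.375), v₂ = (0.551, 0.097, -0.829).
The plane normal is n = v₁ × v₂ ∝ (0.721, 0.340, 0.518).
Dip δ = arctan(|n_h|/n_z) = arctan(0.797/0.518) = 56.9°.
Dip direction = azimuth of (n_x, n_y) = atan2(0.721, 0.340) = 65°.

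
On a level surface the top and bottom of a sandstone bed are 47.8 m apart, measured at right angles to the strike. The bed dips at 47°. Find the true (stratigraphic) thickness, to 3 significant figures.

True thickness t = w · sin(dip) = 47.8 × sin 47°
t = 47.8 × 0.7314 = 34.959 m

35.0 m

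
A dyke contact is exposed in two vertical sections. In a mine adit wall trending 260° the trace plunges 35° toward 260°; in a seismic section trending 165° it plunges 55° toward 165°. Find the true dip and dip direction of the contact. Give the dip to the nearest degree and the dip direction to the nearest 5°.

The two traces are lines in the plane: v₁ = (sin 260°·cos 35°, cos 260°·cos 35°, −sin 35°), v₂ = (sin 165°·cos 55°, cos 165°·cos 55°, −sin 55°).
n = v₁ × v₂ = (-0.201, -0.746, 0.468) (taken with n_z > 0).
tan δ = √(n_x²+n_y²)/n_z = 0.773/0.468, so δ = 58.8°.
The horizontal component of n points toward azimuth atan2(n_x, n_y) = 195°, the dip direction.

true dip 59°, dip direction 195°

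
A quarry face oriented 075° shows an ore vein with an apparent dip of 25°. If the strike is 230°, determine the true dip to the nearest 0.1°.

The section is 25° from the strike.
tan(true dip) = tan 25° / sin 25° = 1.1034
true dip = arctan 1.1034 = 47.81°

47.8°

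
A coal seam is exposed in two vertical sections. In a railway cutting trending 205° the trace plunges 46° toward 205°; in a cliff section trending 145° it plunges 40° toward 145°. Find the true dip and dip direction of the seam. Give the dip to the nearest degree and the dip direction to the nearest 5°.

The two traces are lines in the plane: v₁ = (sin 205°·cos 46°, cos 205°·cos 46°, −sin 46°), v₂ = (sin 145°·cos 40°, cos 145°·cos 40°, −sin 40°).
Cross product v₁ × v₂ gives the pole to the plane: n ∝ (-0.047, -0.505, 0.461).
tan δ = √(n_x²+n_y²)/n_z = 0.507/0.461, so δ = 47.7°.
Dip direction = azimuth of (n_x, n_y) = atan2(-0.047, -0.505) = 185°.

true dip 48°, dip direction 185°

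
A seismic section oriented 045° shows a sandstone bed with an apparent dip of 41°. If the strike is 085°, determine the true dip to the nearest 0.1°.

The section is 40° from the strike.
tan δ = tan α / sin β = tan 41° / sin 40° = 0.8693 / 0.6428 = 1.3524
true dip = arctan 1.3524 = 53.52°

53.5°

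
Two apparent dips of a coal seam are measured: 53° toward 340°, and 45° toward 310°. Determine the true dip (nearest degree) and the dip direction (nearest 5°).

true dip 54°, dip direction 355°

Each apparent-dip line lies in the plane. As unit vectors (x east, y north, z up), v₁ plunges 53°→340° and v₂ plunges 45°→310°.
The plane normal is n = v₁ × v₂ ∝ (-0.037, 0.287, 0.213).
tan δ = √(n_x²+n_y²)/n_z = 0.289/0.213, so δ = 53.7°.
Dip direction = atan2(-0.037, 0.287) = 353° (azimuth of n's horizontal projection).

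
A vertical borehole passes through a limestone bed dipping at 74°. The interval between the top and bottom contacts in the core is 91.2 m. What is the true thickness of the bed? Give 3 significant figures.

25.1 m

True thickness t = h · cos(dip) = 91.2 × cos 74°
t = 91.2 × 0.2756 = 25.138 m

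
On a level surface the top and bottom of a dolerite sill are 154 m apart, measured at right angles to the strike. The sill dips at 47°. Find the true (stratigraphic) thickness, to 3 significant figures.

True thickness t = w · sin(dip) = 154 × sin 47°
t = 154 × 0.7314 = 112.628 m

113 m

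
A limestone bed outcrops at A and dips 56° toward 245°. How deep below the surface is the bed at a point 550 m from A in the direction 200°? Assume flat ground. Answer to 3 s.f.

577 m

The hole lies 45° from the dip direction, so the down-dip offset is 550 × cos 45° = 388.91 m.
Depth = down-dip offset × tan(dip) = 388.91 × tan 56° = 388.91 × 1.4826
Depth = 576.58 m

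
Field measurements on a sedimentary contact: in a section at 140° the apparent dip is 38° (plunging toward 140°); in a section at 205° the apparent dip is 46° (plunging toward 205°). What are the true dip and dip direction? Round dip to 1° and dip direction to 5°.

true dip 48°, dip direction 185°

The two traces are lines in the plane: v₁ = (sin 140°·cos 38°, cos 140°·cos 38°, −sin 38°), v₂ = (sin 205°·cos 46°, cos 205°·cos 46°, −sin 46°).
Cross product v₁ × v₂ gives the pole to the plane: n ∝ (-0.047, -0.545, 0.496).
tan δ = √(n_x²+n_y²)/n_z = 0.547/0.496, so δ = 47.8°.
The horizontal component of n points toward azimuth atan2(n_x, n_y) = 185°, the dip direction.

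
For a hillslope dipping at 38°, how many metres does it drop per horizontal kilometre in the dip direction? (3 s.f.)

drop per km = 1000 × tan 38° = 1000 × 0.7813

781 m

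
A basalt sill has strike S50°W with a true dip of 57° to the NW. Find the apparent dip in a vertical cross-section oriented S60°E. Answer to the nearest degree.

55°

The strike is S50°W and the section trends S60°E; the acute angle between them is β = 70°.
tan(apparent dip) = tan 57° · sin 70° = 1.4470
apparent dip = arctan 1.4470 = 55.35°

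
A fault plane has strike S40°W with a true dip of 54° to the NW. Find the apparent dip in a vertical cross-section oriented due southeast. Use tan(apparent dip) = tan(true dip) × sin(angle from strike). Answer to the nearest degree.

54°

The strike is S40°W and the section trends due southeast; the acute angle between them is β = 85°.
tan(apparent dip) = tan 54° · sin 85° = 1.3711
apparent dip = arctan 1.3711 = 53.90°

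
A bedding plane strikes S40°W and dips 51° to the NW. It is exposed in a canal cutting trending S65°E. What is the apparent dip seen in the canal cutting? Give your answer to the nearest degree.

Angle between strike (S40°W) and section (S65°E): β = 75°.
tan(apparent dip) = tan 51° · sin 75° = 1.1928
apparent dip = arctan 1.1928 = 50.03°

50°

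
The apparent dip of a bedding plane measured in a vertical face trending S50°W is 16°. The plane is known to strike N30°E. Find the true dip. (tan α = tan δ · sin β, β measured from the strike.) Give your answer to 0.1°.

The section is 20° from the strike.
tan(true dip) = tan 16° / sin 20° = 0.8384
δ = arctan(0.8384) = 39.98°

40.0°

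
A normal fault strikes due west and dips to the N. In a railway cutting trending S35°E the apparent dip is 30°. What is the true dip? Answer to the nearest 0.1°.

35.2°

β = acute angle between strike due west and section S35°E = 55°.
tan(true dip) = tan 30° / sin 55° = 0.7048
true dip = arctan 0.7048 = 35.18°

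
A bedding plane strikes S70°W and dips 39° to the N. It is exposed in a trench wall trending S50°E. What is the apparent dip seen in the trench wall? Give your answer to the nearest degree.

The strike is S70°W and the section trends S50°E; the acute angle between them is β = 60°.
tan(apparent dip) = tan 39° · sin 60° = 0.7013
α = arctan(0.7013) = 35.04°

35°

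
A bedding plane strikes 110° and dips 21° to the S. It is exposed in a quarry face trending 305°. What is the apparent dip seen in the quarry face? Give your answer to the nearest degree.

6°

The strike is 110° and the section trends 305°; the acute angle between them is β = 15°.
tan(apparent dip) = tan 21° · sin 15° = 0.0994
α = arctan(0.0994) = 5.67°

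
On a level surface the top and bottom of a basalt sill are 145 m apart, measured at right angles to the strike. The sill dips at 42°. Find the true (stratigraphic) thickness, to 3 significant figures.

97.0 m

True thickness t = w · sin(dip) = 145 × sin 42°
t = 145 × 0.6691 = 97.024 m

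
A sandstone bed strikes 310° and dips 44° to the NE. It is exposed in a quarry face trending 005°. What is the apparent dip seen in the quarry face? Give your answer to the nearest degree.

38°

The section lies 55° from the strike.
tan(apparent dip) = tan 44° · sin 55° = 0.7910
α = arctan(0.7910) = 38.35°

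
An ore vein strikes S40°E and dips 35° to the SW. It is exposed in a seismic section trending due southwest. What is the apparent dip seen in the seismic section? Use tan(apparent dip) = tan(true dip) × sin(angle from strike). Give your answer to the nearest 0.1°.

34.9°

The strike is S40°E and the section trends due southwest; the acute angle between them is β = 85°.
tan α = tan 35° × sin 85° = 0.7002 × 0.9962 = 0.6975
α = arctan(0.6975) = 34.90°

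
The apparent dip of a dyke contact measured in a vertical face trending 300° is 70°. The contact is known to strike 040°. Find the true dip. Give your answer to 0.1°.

β = acute angle between strike 040° and section 300° = 80°.
tan(true dip) = tan 70° / sin 80° = 2.7899
true dip = arctan 2.7899 = 70.28°

70.3°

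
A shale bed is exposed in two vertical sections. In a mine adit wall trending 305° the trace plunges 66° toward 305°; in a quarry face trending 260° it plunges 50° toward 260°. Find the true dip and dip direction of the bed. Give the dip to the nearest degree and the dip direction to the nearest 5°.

Each apparent-dip line lies in the plane. As unit vectors (x east, y north, z up), v₁ plunges 66°→305° and v₂ plunges 50°→260°.
The plane normal is n = v₁ × v₂ ∝ (-0.281, 0.323, 0.185).
tan δ = √(n_x²+n_y²)/n_z = 0.428/0.185, so δ = 66.6°.
The horizontal component of n points toward azimuth atan2(n_x, n_y) = 319°, the dip direction.

true dip 67°, dip direction 320°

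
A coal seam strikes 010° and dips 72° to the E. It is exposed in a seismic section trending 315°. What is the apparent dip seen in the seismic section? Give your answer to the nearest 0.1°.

Angle between strike (010°) and section (315°): β = 55°.
tan α = tan 72° × sin 55° = 3.0777 × 0.8192 = 2.5211
apparent dip = arctan 2.5211 = 68.36°

68.4°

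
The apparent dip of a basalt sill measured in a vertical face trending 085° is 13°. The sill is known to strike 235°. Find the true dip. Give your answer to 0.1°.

The section is 30° from the strike.
tan(true dip) = tan 13° / sin 30° = 0.4617
true dip = arctan 0.4617 = 24.78°

24.8°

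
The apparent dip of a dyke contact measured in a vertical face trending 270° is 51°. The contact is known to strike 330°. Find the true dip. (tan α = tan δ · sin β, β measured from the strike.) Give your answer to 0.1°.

The section is 60° from the strike.
tan δ = tan α / sin β = tan 51° / sin 60° = 1.2349 / 0.8660 = 1.4259
δ = arctan(1.4259) = 54.96°

55.0°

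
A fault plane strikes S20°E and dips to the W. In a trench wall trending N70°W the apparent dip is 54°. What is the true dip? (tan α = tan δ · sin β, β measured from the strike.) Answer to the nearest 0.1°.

β = acute angle between strike S20°E and section N70°W = 50°.
tan(true dip) = tan 54° / sin 50° = 1.7967
δ = arctan(1.7967) = 60.90°

60.9°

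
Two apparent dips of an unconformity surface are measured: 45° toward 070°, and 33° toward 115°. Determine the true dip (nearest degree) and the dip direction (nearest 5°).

The two traces are lines in the plane: v₁ = (sin 70°·cos 45°, cos 70°·cos 45°, −sin 45°), v₂ = (sin 115°·cos 33°, cos 115°·cos 33°, −sin 33°).
Cross product v₁ × v₂ gives the pole to the plane: n ∝ (0.382, 0.176, 0.419).
True dip = arccos(n_z / |n|) = arccos(0.7059) = 45.1°.
The horizontal component of n points toward azimuth atan2(n_x, n_y) = 65°, the dip direction.

true dip 45°, dip direction 065°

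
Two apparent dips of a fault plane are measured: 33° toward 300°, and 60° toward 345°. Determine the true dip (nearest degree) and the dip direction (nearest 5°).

Represent each trace as a vector plunging at its apparent dip toward its trend (east-north-up frame): v₁ = (-0.726, 0.419, -0.545), v₂ = (-0.129, 0.483, -0.866).
The plane normal is n = v₁ × v₂ ∝ (0.100, 0.559, 0.297).
tan δ = √(n_x²+n_y²)/n_z = 0.567/0.297, so δ = 62.4°.
The horizontal component of n points toward azimuth atan2(n_x, n_y) = 10°, the dip direction.

true dip 62°, dip direction 010°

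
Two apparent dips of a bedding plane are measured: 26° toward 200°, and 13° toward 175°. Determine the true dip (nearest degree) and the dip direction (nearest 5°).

true dip 35°, dip direction 245°

Represent each trace as a vector plunging at its apparent dip toward its trend (east-north-up frame): v₁ = (-0.307, -0.845, -0.438), v₂ = (0.085, -0.971, -0.225).
The plane normal is n = v₁ × v₂ ∝ (-0.236, -0.106, 0.370).
Dip δ = arctan(|n_h|/n_z) = arctan(0.258/0.370) = 34.9°.
Dip direction = atan2(-0.236, -0.106) = 246° (azimuth of n's horizontal projection).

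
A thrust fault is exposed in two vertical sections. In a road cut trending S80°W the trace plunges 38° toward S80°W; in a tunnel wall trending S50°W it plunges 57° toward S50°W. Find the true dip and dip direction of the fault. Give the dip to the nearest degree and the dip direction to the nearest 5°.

true dip 62°, dip direction 195°

The two traces are lines in the plane: v₁ = (sin 260°·cos 38°, cos 260°·cos 38°, −sin 38°), v₂ = (sin 230°·cos 57°, cos 230°·cos 57°, −sin 57°).
Cross product v₁ × v₂ gives the pole to the plane: n ∝ (-0.101, -0.394, 0.215).
True dip = arccos(n_z / |n|) = arccos(0.4667) = 62.2°.
Dip direction = atan2(-0.101, -0.394) = 194° (azimuth of n's horizontal projection).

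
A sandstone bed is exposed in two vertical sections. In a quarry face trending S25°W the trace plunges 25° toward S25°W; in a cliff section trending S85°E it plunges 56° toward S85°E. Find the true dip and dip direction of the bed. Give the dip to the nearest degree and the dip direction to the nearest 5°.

true dip 61°, dip direction 130°

Each apparent-dip line lies in the plane. As unit vectors (x east, y north, z up), v₁ plunges 25°→S25°W and v₂ plunges 56°→S85°E.
n = v₁ × v₂ = (0.660, -0.553, 0.476) (taken with n_z > 0).
Dip δ = arctan(|n_h|/n_z) = arctan(0.861/0.476) = 61.1°.
Dip direction = atan2(0.660, -0.553) = 130° (azimuth of n's horizontal projection).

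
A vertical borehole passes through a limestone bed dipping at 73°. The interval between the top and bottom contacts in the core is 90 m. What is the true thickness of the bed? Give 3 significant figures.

26.3 m

True thickness t = h · cos(dip) = 90 × cos 73°
t = 90 × 0.2924 = 26.313 m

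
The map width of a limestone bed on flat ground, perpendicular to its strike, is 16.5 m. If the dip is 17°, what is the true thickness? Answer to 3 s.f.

True thickness t = w · sin(dip) = 16.5 × sin 17°
t = 16.5 × 0.2924 = 4.824 m

4.82 m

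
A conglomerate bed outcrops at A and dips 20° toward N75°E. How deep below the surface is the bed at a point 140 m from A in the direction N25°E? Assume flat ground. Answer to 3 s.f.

The hole lies 50° from the dip direction, so the down-dip offset is 140 × cos 50° = 89.99 m.
Depth = down-dip offset × tan(dip) = 89.99 × tan 20° = 89.99 × 0.3640
Depth = 32.75 m

32.8 m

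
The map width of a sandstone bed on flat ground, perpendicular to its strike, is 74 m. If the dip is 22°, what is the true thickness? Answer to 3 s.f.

True thickness t = w · sin(dip) = 74 × sin 22°
t = 74 × 0.3746 = 27.721 m

27.7 m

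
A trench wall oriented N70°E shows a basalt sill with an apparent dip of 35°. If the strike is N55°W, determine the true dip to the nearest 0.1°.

40.5°

The section is 55° from the strike.
tan δ = tan α / sin β = tan 35° / sin 55° = 0.7002 / 0.8192 = 0.8548
δ = arctan(0.8548) = 40.52°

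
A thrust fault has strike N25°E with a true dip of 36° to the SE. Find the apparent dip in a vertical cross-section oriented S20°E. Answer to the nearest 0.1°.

Angle between strike (N25°E) and section (S20°E): β = 45°.
tan(apparent dip) = tan 36° · sin 45° = 0.5137
apparent dip = arctan 0.5137 = 27.19°

27.2°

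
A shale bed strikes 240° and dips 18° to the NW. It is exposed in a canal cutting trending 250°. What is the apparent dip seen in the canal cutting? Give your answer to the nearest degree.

3°

The strike is 240° and the section trends 250°; the acute angle between them is β = 10°.
tan(apparent dip) = tan 18° · sin 10° = 0.0564
apparent dip = arctan 0.0564 = 3.23°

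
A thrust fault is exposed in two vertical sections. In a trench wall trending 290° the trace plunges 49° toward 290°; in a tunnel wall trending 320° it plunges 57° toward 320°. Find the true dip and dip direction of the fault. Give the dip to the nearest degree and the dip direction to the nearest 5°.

The two traces are lines in the plane: v₁ = (sin 290°·cos 49°, cos 290°·cos 49°, −sin 49°), v₂ = (sin 320°·cos 57°, cos 320°·cos 57°, −sin 57°).
Cross product v₁ × v₂ gives the pole to the plane: n ∝ (-0.127, 0.253, 0.179).
True dip = arccos(n_z / |n|) = arccos(0.5341) = 57.7°.
The horizontal component of n points toward azimuth atan2(n_x, n_y) = 333°, the dip direction.

true dip 58°, dip direction 335°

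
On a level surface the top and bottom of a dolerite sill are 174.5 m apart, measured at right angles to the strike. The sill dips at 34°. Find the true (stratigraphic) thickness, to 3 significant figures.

True thickness t = w · sin(dip) = 174.5 × sin 34°
t = 174.5 × 0.5592 = 97.579 m

97.6 m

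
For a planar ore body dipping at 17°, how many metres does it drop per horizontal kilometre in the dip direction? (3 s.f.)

drop per km = 1000 × tan 17° = 1000 × 0.3057

306 m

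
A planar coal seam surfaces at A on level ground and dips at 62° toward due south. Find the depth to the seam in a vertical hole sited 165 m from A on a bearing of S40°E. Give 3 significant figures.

238 m

The hole lies 40° from the dip direction, so the down-dip offset is 165 × cos 40° = 126.40 m.
Depth = down-dip offset × tan(dip) = 126.40 × tan 62° = 126.40 × 1.8807
Depth = 237.72 m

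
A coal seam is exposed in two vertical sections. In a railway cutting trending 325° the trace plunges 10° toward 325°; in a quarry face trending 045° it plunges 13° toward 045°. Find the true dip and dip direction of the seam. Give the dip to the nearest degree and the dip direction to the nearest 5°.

true dip 15°, dip direction 015°

Represent each trace as a vector plunging at its apparent dip toward its trend (east-north-up frame): v₁ = (-0.565, 0.807, -0.174), v₂ = (0.689, 0.689, -0.225).
The plane normal is n = v₁ × v₂ ∝ (0.062, 0.247, 0.945).
Dip δ = arctan(|n_h|/n_z) = arctan(0.254/0.945) = 15.1°.
Dip direction = atan2(0.062, 0.247) = 14° (azimuth of n's horizontal projection).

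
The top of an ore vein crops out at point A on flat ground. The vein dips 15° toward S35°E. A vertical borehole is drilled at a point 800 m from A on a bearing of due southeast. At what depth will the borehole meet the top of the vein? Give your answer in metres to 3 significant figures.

211 m

The hole lies 10° from the dip direction, so the down-dip offset is 800 × cos 10° = 787.85 m.
Depth = down-dip offset × tan(dip) = 787.85 × tan 15° = 787.85 × 0.2679
Depth = 211.10 m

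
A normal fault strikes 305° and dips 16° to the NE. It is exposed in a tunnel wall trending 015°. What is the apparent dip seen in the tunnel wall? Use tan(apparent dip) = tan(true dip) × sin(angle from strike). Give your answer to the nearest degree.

Angle between strike (305°) and section (015°): β = 70°.
tan(apparent dip) = tan 16° · sin 70° = 0.2695
apparent dip = arctan 0.2695 = 15.08°

15°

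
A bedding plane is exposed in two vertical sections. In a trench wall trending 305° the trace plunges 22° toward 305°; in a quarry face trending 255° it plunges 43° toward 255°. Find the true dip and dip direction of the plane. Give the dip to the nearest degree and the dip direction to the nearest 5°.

Each apparent-dip line lies in the plane. As unit vectors (x east, y north, z up), v₁ plunges 22°→305° and v₂ plunges 43°→255°.
The plane normal is n = v₁ × v₂ ∝ (-0.434, -0.253, 0.519).
tan δ = √(n_x²+n_y²)/n_z = 0.502/0.519, so δ = 44.0°.
Dip direction = azimuth of (n_x, n_y) = atan2(-0.434, -0.253) = 240°.

true dip 44°, dip direction 240°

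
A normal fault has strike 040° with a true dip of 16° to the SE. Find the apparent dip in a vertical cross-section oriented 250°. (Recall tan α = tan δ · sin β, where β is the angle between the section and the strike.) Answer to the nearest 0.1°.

8.2°

The strike is 040° and the section trends 250°; the acute angle between them is β = 30°.
tan α = tan 16° × sin 30° = 0.2867 × 0.5000 = 0.1434
α = arctan(0.1434) = 8.16°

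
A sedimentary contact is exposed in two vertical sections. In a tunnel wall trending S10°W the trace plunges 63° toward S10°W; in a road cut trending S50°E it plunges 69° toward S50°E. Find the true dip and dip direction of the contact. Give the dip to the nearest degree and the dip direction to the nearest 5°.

Represent each trace as a vector plunging at its apparent dip toward its trend (east-north-up frame): v₁ = (-0.079, -0.447, -0.891), v₂ = (0.275, -0.230, -0.934).
The plane normal is n = v₁ × v₂ ∝ (0.212, -0.318, 0.141).
tan δ = √(n_x²+n_y²)/n_z = 0.382/0.141, so δ = 69.8°.
Dip direction = atan2(0.212, -0.318) = 146° (azimuth of n's horizontal projection).

true dip 70°, dip direction 145°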